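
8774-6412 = 2362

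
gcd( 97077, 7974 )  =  3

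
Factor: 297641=297641^1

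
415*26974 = 11194210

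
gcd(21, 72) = 3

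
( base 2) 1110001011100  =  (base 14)2908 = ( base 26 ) AJ6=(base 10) 7260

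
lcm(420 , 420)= 420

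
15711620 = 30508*515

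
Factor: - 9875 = -5^3*79^1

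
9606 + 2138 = 11744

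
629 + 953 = 1582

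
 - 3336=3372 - 6708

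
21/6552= 1/312 = 0.00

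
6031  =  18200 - 12169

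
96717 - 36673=60044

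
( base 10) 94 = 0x5E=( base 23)42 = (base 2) 1011110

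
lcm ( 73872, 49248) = 147744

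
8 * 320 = 2560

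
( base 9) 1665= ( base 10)1274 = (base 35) 11e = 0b10011111010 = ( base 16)4fa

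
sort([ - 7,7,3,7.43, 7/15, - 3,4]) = [ - 7, - 3, 7/15,3,4, 7,7.43]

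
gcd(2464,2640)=176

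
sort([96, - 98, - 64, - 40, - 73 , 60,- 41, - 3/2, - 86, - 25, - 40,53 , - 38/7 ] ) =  [ - 98, - 86,-73, - 64, - 41,  -  40, - 40, - 25, - 38/7, - 3/2,53, 60, 96 ] 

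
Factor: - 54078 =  -2^1*3^1 * 9013^1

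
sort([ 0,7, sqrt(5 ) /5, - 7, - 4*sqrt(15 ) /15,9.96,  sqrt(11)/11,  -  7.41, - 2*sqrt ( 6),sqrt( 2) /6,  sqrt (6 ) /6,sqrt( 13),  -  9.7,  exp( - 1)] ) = [-9.7, - 7.41,  -  7, - 2*sqrt( 6),  -  4*sqrt(15 ) /15,0,sqrt( 2) /6,sqrt( 11)/11,exp( - 1),sqrt(6 ) /6,  sqrt ( 5)/5,  sqrt( 13),7, 9.96]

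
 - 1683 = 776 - 2459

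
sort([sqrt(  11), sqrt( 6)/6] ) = [ sqrt( 6)/6 , sqrt(11)]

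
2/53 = 2/53 = 0.04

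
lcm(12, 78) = 156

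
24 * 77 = 1848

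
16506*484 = 7988904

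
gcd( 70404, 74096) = 4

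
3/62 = 3/62 = 0.05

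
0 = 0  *5327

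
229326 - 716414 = - 487088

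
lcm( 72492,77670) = 1087380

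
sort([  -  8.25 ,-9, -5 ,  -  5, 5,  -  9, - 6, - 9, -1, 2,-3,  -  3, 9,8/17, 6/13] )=[ - 9,  -  9,  -  9, - 8.25,-6,  -  5,-5, -3, - 3,- 1,6/13, 8/17,2,5, 9] 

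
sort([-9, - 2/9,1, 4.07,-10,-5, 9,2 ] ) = [-10,-9,-5,-2/9,1, 2,4.07, 9 ] 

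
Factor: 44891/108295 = 5^( - 1 )*7^1*53^1*179^(- 1) = 371/895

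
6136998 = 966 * 6353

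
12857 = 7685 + 5172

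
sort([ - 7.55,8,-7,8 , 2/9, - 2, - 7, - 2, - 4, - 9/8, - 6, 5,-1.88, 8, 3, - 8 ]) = [- 8, - 7.55,- 7, - 7 ,  -  6,-4, - 2, - 2, - 1.88, - 9/8,2/9,3,5, 8,8,8] 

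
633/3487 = 633/3487 = 0.18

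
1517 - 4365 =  - 2848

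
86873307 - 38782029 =48091278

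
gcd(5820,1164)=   1164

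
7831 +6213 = 14044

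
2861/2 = 2861/2 = 1430.50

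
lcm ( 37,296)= 296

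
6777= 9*753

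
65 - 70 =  - 5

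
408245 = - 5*( -81649) 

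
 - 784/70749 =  - 1 + 9995/10107= - 0.01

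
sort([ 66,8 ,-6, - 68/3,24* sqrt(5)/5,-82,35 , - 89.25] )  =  [-89.25, - 82, - 68/3,-6,8, 24*sqrt( 5) /5,35, 66] 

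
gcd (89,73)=1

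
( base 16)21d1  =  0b10000111010001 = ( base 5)234112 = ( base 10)8657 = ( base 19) 14ic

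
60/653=60/653 = 0.09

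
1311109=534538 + 776571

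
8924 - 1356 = 7568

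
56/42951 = 56/42951 = 0.00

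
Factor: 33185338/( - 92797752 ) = -16592669/46398876 =- 2^ (-2 )*3^( - 1 ) * 29^1*1069^(-1 )*3617^(  -  1 )*572161^1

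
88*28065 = 2469720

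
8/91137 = 8/91137  =  0.00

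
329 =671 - 342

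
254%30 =14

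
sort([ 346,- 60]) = [-60,346]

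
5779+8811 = 14590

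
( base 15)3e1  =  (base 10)886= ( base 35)PB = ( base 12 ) 61a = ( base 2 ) 1101110110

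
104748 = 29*3612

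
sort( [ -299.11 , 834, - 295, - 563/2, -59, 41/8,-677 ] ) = [ - 677, - 299.11,-295,- 563/2,-59,41/8, 834]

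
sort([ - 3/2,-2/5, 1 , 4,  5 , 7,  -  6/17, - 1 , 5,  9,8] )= [ - 3/2, - 1,-2/5 , - 6/17,1, 4,5,5,  7,  8,9]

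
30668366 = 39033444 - 8365078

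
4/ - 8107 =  - 4/8107 = - 0.00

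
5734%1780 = 394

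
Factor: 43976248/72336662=21988124/36168331 =2^2*5497031^1*36168331^( - 1 ) 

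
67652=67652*1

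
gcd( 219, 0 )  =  219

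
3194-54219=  - 51025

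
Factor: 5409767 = 11^1*491797^1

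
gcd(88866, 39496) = 9874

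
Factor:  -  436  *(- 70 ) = 30520 = 2^3  *  5^1 * 7^1* 109^1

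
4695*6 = 28170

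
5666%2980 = 2686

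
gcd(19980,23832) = 36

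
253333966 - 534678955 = -281344989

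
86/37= 2 + 12/37 = 2.32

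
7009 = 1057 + 5952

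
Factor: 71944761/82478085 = 23981587/27492695 = 5^( - 1)*7^1*37^1 * 43^( - 1)*92593^1*127873^( - 1 )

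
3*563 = 1689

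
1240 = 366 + 874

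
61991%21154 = 19683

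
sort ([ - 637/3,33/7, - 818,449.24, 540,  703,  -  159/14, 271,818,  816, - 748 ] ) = [  -  818, - 748, - 637/3,  -  159/14,  33/7,271,449.24, 540,703, 816,818 ]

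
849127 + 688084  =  1537211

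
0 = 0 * 34187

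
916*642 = 588072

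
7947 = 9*883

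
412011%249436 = 162575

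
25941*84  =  2179044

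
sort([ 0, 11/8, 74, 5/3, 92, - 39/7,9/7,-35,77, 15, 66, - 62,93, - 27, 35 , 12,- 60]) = [ - 62,-60,  -  35,-27,-39/7, 0,  9/7 , 11/8,5/3, 12,15,35, 66, 74,  77,92,93] 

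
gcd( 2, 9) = 1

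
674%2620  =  674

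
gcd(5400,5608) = 8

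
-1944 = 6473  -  8417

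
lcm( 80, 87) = 6960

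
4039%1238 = 325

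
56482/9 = 56482/9 = 6275.78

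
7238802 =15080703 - 7841901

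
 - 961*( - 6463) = 6210943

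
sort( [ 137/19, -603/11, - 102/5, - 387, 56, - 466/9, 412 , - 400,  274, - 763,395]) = [ - 763, - 400, - 387 ,  -  603/11, - 466/9, -102/5,137/19,56,274,395,412] 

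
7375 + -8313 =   -  938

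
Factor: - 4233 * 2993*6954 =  - 88102792026=-  2^1*3^2 * 17^1*19^1 *41^1 * 61^1  *73^1* 83^1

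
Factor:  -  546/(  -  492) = 2^ ( - 1)*7^1*13^1*41^ ( - 1 ) = 91/82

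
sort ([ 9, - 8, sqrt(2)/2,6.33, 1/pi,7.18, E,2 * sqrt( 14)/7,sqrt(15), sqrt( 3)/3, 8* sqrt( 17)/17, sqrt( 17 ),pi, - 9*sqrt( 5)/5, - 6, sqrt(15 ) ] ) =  [-8, - 6, - 9* sqrt( 5 ) /5,1/pi,sqrt( 3) /3,sqrt(2)/2,2*sqrt( 14)/7, 8* sqrt(17 ) /17  ,  E , pi,sqrt(15),sqrt ( 15),  sqrt ( 17 ),6.33 , 7.18,9 ]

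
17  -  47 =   -  30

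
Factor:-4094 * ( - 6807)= 27867858 = 2^1*3^1 * 23^1 *89^1 * 2269^1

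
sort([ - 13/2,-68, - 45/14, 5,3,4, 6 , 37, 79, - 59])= [ - 68, - 59, - 13/2, - 45/14,3 , 4,5,6,37,79] 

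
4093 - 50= 4043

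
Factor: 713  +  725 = 1438 = 2^1 * 719^1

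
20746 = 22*943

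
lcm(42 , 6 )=42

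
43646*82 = 3578972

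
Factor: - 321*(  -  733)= 235293= 3^1*107^1*733^1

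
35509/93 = 381 +76/93 = 381.82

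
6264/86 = 3132/43= 72.84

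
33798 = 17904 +15894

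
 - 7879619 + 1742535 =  -6137084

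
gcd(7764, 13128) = 12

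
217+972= 1189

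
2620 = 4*655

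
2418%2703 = 2418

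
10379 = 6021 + 4358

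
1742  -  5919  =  -4177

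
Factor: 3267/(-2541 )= - 3^2*7^( - 1 ) = - 9/7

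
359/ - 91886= - 359/91886 = - 0.00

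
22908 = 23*996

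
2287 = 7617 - 5330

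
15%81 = 15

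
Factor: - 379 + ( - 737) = -2^2*3^2 * 31^1 = - 1116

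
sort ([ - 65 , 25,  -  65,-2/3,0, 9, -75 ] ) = [ - 75, - 65  ,-65, - 2/3,0, 9,25]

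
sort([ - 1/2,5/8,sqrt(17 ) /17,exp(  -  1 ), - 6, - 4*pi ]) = [ - 4 * pi, -6,  -  1/2, sqrt(17) /17, exp ( - 1),5/8]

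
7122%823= 538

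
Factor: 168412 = 2^2 * 71^1*593^1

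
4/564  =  1/141 = 0.01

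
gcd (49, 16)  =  1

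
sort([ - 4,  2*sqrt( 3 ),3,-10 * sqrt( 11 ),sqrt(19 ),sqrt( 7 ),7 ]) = [ - 10*sqrt(11 ), -4,sqrt(7 ),  3, 2*sqrt(3),sqrt( 19 ) , 7 ] 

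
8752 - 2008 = 6744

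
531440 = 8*66430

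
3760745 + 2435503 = 6196248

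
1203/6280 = 1203/6280  =  0.19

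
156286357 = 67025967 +89260390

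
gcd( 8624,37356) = 44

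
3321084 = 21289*156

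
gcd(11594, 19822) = 374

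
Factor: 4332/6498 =2/3 = 2^1*3^(  -  1)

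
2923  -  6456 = -3533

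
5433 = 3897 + 1536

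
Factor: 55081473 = 3^1 * 18360491^1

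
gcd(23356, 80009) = 1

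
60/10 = 6 = 6.00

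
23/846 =23/846= 0.03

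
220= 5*44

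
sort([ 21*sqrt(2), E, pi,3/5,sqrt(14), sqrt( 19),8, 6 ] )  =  [3/5,E,pi,sqrt( 14),sqrt ( 19),6,  8,21*sqrt(2) ]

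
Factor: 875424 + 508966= 1384390 = 2^1*5^1*7^1 * 19777^1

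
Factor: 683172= 2^2*3^2*7^1* 2711^1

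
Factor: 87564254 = 2^1*43^1*313^1*3253^1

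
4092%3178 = 914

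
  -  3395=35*( - 97 )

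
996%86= 50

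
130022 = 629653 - 499631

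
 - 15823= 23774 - 39597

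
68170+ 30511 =98681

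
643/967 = 643/967 =0.66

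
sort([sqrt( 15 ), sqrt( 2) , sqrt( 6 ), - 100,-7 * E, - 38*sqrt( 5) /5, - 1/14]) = [ - 100,  -  7* E, -38  *sqrt(5)/5,-1/14, sqrt( 2),sqrt( 6 ), sqrt( 15)] 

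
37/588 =37/588 = 0.06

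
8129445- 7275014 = 854431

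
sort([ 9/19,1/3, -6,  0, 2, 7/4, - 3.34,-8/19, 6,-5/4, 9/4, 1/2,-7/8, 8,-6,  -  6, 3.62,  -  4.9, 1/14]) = [ - 6,  -  6, - 6,-4.9,-3.34, - 5/4,  -  7/8, - 8/19, 0,  1/14 , 1/3,9/19, 1/2, 7/4, 2, 9/4,3.62, 6 , 8 ]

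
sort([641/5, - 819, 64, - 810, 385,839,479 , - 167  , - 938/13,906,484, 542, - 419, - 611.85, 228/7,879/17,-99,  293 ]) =[ - 819, - 810 , - 611.85, - 419, - 167, - 99, - 938/13, 228/7, 879/17, 64, 641/5, 293, 385,479, 484, 542,  839, 906] 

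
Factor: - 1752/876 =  - 2 =-  2^1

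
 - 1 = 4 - 5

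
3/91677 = 1/30559 =0.00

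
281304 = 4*70326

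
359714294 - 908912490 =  - 549198196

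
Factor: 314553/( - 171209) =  - 3^1*19^( - 1 ) * 9011^(  -  1) * 104851^1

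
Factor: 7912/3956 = 2^1 = 2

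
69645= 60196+9449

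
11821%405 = 76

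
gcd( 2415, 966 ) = 483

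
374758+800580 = 1175338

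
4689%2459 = 2230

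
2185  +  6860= 9045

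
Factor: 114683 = 73^1*1571^1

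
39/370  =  39/370 = 0.11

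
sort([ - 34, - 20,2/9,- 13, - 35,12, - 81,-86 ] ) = [-86 , - 81, - 35, - 34, - 20, - 13, 2/9, 12]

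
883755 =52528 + 831227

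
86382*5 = 431910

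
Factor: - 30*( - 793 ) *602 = 14321580= 2^2*3^1*5^1  *  7^1*13^1*43^1 * 61^1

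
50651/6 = 50651/6 = 8441.83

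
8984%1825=1684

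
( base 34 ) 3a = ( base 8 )160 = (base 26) 48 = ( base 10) 112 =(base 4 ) 1300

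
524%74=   6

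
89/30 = 2 + 29/30 = 2.97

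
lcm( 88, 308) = 616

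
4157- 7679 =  - 3522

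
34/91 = 34/91 =0.37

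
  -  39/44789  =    -  1 + 44750/44789 = - 0.00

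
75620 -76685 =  - 1065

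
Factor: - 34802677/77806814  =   - 2^( - 1)*7^1*13^3 * 31^1*73^1 * 2069^ ( - 1 )*18803^( - 1) 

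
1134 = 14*81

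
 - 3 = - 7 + 4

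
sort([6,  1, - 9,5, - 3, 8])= [ - 9, - 3, 1, 5,  6, 8]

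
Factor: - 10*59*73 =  - 43070 = - 2^1 * 5^1*59^1*73^1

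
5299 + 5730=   11029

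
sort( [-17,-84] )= [-84, - 17] 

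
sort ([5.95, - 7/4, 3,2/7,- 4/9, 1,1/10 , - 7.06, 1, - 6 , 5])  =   [ - 7.06,-6,-7/4,-4/9,  1/10, 2/7, 1,1,3, 5,5.95] 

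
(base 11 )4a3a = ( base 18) 1257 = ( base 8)14661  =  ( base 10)6577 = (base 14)257b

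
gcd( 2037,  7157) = 1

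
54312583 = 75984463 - 21671880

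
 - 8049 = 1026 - 9075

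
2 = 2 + 0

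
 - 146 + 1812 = 1666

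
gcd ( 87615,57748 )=1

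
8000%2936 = 2128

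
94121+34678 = 128799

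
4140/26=159+ 3/13 = 159.23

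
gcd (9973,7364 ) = 1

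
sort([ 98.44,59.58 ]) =[ 59.58, 98.44 ] 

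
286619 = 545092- 258473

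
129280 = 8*16160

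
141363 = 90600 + 50763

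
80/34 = 2 + 6/17 = 2.35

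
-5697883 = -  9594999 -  - 3897116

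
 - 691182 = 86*( - 8037 )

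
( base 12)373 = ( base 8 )1007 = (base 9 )636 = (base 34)F9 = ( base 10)519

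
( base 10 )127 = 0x7f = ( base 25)52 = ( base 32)3v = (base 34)3p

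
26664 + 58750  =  85414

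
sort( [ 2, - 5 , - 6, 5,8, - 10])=[ - 10, - 6, - 5 , 2 , 5, 8] 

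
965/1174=965/1174 = 0.82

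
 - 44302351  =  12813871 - 57116222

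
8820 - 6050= 2770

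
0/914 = 0 = 0.00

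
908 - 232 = 676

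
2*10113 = 20226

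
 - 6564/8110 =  - 3282/4055 = - 0.81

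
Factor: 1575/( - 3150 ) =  - 1/2 = -  2^ (  -  1) 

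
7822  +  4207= 12029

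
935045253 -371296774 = 563748479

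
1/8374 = 1/8374  =  0.00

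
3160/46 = 1580/23 = 68.70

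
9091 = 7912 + 1179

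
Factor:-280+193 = -3^1* 29^1= - 87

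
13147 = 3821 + 9326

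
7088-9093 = -2005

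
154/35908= 77/17954= 0.00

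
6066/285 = 2022/95 = 21.28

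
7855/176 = 7855/176 = 44.63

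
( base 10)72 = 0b1001000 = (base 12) 60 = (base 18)40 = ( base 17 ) 44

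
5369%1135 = 829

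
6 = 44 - 38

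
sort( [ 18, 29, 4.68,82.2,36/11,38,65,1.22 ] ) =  [ 1.22 , 36/11,4.68,18,29,38,65, 82.2 ] 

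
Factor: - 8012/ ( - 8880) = 2003/2220=   2^( - 2 ) * 3^(-1) * 5^( - 1) *37^( - 1 ) * 2003^1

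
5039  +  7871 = 12910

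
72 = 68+4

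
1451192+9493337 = 10944529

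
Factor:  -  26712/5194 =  - 2^2*3^2*7^( - 1 ) = -36/7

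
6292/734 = 3146/367=8.57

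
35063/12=2921 + 11/12 = 2921.92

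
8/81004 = 2/20251 = 0.00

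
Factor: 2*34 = 68 = 2^2*17^1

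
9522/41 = 9522/41=232.24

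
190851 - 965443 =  - 774592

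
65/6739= 65/6739 = 0.01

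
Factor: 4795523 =23^1*208501^1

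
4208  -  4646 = - 438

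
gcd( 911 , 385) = 1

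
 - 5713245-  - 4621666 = - 1091579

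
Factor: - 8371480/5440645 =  - 2^3*7^(-1 )*13^1*17^1*359^( - 1)*433^( - 1)*947^1 =- 1674296/1088129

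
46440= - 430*(  -  108) 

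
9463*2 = 18926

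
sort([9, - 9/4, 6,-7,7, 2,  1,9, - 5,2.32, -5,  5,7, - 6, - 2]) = [ - 7, - 6,  -  5, - 5, - 9/4,  -  2, 1, 2,2.32,  5, 6, 7,7, 9, 9 ]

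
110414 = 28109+82305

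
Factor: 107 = 107^1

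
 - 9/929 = -9/929 = - 0.01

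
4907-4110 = 797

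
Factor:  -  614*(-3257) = 1999798 = 2^1*307^1 * 3257^1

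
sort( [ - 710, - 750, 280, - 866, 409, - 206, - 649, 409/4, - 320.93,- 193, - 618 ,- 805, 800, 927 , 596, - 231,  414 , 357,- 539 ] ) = [- 866  ,-805, - 750,-710, - 649, - 618, - 539 , - 320.93, - 231, - 206, -193,409/4,  280, 357,409, 414, 596, 800, 927 ] 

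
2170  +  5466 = 7636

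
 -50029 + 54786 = 4757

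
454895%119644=95963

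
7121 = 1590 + 5531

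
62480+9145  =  71625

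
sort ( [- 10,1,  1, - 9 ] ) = [  -  10, - 9,1, 1 ]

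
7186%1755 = 166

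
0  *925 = 0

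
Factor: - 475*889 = - 422275 = - 5^2 * 7^1*19^1 * 127^1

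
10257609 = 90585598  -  80327989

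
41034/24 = 6839/4 = 1709.75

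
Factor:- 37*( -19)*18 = 2^1 * 3^2*19^1 * 37^1=12654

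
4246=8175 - 3929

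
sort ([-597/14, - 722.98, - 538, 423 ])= [ - 722.98,-538, - 597/14 , 423 ] 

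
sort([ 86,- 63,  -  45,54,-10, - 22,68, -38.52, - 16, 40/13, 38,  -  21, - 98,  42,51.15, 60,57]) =[ - 98,- 63, - 45,  -  38.52, - 22  , -21, - 16, - 10,40/13, 38  ,  42,51.15,54,57, 60,  68,86 ]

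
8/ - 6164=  - 1  +  1539/1541 = -0.00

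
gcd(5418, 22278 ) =6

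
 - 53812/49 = -53812/49 =-  1098.20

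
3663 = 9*407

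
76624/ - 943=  - 76624/943 = - 81.26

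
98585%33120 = 32345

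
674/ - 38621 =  - 1+37947/38621 = - 0.02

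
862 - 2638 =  - 1776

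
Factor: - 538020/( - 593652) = 735/811= 3^1 * 5^1*7^2*811^(-1 ) 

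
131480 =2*65740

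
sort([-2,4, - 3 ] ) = [-3, - 2,4 ]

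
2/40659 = 2/40659 = 0.00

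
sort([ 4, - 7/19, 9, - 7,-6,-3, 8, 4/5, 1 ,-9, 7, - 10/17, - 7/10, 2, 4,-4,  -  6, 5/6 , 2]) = [ - 9, - 7  , - 6,  -  6,  -  4,-3, - 7/10,-10/17, - 7/19,4/5, 5/6,1,  2, 2,4,  4, 7, 8, 9] 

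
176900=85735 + 91165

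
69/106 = 69/106 = 0.65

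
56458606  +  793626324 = 850084930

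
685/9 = 685/9 = 76.11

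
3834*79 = 302886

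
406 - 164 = 242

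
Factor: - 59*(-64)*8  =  30208 = 2^9 * 59^1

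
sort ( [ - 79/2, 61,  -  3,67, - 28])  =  [ - 79/2,  -  28, - 3,  61,  67] 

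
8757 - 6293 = 2464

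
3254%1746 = 1508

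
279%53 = 14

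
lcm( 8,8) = 8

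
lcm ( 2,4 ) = 4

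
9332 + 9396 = 18728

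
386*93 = 35898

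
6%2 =0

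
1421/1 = 1421 = 1421.00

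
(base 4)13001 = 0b111000001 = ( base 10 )449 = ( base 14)241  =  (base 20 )129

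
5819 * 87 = 506253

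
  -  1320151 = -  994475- 325676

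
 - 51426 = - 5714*9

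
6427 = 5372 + 1055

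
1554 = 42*37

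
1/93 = 1/93 = 0.01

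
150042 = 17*8826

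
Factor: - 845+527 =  - 2^1*3^1*  53^1 = - 318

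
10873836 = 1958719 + 8915117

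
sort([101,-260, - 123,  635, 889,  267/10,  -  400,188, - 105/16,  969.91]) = [ - 400, - 260, - 123, - 105/16,267/10,101,188,635,889,969.91 ] 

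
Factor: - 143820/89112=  - 2^( - 1)*3^1*5^1*17^1*79^( - 1 ) = - 255/158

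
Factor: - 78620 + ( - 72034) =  - 150654=-  2^1*3^1*7^1*17^1*211^1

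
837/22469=837/22469 = 0.04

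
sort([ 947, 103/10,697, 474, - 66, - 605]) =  [ - 605,- 66, 103/10, 474,697 , 947]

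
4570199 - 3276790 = 1293409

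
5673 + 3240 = 8913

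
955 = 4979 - 4024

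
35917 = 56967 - 21050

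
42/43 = 42/43 = 0.98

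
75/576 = 25/192 = 0.13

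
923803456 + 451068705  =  1374872161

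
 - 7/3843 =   -  1/549 = - 0.00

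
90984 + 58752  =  149736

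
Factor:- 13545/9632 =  - 2^( - 5)*3^2*5^1 = - 45/32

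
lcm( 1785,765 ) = 5355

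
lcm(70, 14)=70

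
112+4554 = 4666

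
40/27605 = 8/5521 = 0.00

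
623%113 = 58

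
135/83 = 135/83= 1.63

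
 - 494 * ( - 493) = 243542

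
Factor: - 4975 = -5^2*199^1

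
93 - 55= 38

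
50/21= 50/21   =  2.38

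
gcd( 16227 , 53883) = 9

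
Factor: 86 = 2^1*43^1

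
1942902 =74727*26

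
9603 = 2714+6889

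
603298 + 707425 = 1310723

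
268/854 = 134/427 = 0.31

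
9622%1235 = 977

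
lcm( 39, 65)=195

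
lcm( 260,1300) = 1300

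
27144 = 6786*4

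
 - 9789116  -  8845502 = -18634618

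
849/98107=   849/98107 = 0.01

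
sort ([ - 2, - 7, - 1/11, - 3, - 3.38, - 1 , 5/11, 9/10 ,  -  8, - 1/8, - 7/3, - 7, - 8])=[ - 8,-8, - 7, - 7, - 3.38, - 3, - 7/3, - 2 , - 1, - 1/8 ,-1/11,5/11, 9/10]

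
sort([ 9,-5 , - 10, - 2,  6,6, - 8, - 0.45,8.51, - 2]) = [ - 10, - 8, - 5 , - 2, - 2, - 0.45, 6,6,8.51, 9]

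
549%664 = 549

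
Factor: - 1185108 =-2^2*3^1 * 61^1*1619^1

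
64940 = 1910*34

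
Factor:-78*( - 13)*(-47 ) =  - 47658 = - 2^1*3^1*13^2*47^1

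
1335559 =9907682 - 8572123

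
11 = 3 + 8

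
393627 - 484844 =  - 91217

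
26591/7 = 26591/7=3798.71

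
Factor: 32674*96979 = 2^1 * 17^1*31^2*96979^1 = 3168691846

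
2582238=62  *41649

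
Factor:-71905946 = -2^1 * 7^1 *61^1*84199^1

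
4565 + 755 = 5320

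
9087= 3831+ 5256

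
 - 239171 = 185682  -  424853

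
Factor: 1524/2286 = 2/3 = 2^1 * 3^( - 1) 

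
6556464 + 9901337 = 16457801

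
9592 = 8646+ 946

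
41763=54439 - 12676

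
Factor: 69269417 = 7^1*9895631^1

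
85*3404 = 289340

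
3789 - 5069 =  - 1280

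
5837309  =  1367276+4470033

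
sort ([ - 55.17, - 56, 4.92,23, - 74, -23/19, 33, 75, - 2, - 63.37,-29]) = [ - 74, - 63.37, - 56, - 55.17, - 29, - 2, - 23/19, 4.92, 23, 33 , 75]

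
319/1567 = 319/1567 = 0.20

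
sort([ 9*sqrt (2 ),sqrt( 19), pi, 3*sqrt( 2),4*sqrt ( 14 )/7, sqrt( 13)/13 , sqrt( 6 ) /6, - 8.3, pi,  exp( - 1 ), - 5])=[ - 8.3, - 5, sqrt( 13)/13,exp( - 1 ),sqrt( 6 ) /6,4*sqrt( 14) /7,pi, pi , 3*sqrt( 2 ),sqrt ( 19),9*sqrt(2 )] 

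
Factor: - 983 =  - 983^1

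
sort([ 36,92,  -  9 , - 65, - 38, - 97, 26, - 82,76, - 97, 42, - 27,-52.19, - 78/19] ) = [ - 97, - 97, - 82 , - 65, - 52.19,  -  38, - 27, - 9, - 78/19,26, 36,42,76, 92 ] 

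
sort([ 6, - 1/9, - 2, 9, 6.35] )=[ - 2, - 1/9, 6, 6.35, 9 ] 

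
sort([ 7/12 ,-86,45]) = [-86, 7/12, 45]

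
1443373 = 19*75967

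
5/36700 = 1/7340 = 0.00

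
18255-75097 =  - 56842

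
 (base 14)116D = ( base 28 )3od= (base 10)3037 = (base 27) 44d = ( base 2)101111011101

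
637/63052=637/63052 = 0.01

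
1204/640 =301/160 = 1.88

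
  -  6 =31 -37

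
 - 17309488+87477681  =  70168193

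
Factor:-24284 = - 2^2*13^1*467^1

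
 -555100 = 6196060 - 6751160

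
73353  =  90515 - 17162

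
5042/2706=1 + 1168/1353 = 1.86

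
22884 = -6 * (  -  3814)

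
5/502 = 5/502 = 0.01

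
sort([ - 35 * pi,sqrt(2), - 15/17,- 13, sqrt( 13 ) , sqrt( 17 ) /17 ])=[ - 35* pi,- 13, - 15/17,  sqrt( 17)/17,sqrt( 2),  sqrt( 13)]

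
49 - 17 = 32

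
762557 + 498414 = 1260971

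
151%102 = 49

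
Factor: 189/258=2^( - 1)*3^2*7^1* 43^ ( -1) = 63/86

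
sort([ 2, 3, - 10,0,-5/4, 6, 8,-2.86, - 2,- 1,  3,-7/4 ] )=[ -10,  -  2.86,  -  2, -7/4,  -  5/4, - 1,0, 2, 3, 3, 6,8 ]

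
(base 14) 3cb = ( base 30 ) ph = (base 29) qd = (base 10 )767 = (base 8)1377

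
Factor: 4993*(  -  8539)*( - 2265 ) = 3^1*5^1*151^1*4993^1*8539^1 = 96568789155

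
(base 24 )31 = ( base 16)49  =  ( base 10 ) 73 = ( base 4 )1021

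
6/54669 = 2/18223 = 0.00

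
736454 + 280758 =1017212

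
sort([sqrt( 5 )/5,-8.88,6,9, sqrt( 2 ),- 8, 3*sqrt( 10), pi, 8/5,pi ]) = [-8.88, - 8, sqrt( 5) /5, sqrt(2), 8/5,  pi , pi,6,  9, 3*sqrt( 10 )]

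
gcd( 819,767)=13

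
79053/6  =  13175 + 1/2 = 13175.50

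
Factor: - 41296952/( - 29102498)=20648476/14551249 = 2^2 * 23^ ( - 1)*37^( - 1) * 991^1* 5209^1*17099^( - 1 )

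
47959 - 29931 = 18028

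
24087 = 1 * 24087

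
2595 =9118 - 6523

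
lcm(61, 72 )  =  4392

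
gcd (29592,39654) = 18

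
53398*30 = 1601940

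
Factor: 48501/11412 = 2^( - 2) * 17^1 = 17/4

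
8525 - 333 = 8192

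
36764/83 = 442 + 78/83 = 442.94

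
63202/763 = 63202/763 = 82.83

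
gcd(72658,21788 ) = 2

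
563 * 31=17453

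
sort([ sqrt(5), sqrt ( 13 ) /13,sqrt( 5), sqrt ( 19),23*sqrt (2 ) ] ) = [ sqrt( 13 ) /13,sqrt(5), sqrt( 5),sqrt( 19), 23*sqrt( 2)] 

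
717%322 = 73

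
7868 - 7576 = 292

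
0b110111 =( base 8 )67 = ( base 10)55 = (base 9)61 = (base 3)2001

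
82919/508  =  163 + 115/508 =163.23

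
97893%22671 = 7209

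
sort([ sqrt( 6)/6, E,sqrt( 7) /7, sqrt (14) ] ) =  [ sqrt( 7)/7,sqrt(6)/6,  E,sqrt( 14) ]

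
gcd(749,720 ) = 1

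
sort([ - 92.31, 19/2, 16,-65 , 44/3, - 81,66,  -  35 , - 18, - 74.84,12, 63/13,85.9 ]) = [ - 92.31, - 81, - 74.84, - 65,-35, - 18, 63/13, 19/2, 12, 44/3, 16, 66, 85.9] 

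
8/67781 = 8/67781 = 0.00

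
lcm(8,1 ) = 8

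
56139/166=56139/166 = 338.19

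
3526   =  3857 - 331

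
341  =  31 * 11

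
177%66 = 45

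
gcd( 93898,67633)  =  1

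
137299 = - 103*( - 1333)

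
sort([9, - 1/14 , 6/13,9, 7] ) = [ - 1/14, 6/13  ,  7,9, 9]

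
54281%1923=437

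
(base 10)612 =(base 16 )264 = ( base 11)507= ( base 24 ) 11C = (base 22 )15i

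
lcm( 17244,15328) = 137952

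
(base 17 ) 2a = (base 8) 54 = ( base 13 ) 35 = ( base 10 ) 44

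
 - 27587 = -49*563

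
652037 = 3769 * 173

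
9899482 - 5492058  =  4407424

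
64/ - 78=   - 1 + 7/39  =  - 0.82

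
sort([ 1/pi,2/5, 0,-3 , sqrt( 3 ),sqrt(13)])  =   [ - 3, 0,  1/pi,2/5,sqrt(3),sqrt(13)] 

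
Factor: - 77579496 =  - 2^3*3^2*181^1*5953^1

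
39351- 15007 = 24344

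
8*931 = 7448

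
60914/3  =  20304 + 2/3= 20304.67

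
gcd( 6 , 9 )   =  3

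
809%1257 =809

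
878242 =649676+228566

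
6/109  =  6/109 = 0.06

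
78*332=25896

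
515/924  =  515/924  =  0.56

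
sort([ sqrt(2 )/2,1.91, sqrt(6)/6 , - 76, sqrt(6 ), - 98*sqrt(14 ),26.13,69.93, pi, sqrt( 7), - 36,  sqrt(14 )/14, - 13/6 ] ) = [ - 98*sqrt(14),-76, - 36,- 13/6, sqrt(14) /14, sqrt(6 ) /6,sqrt( 2 )/2, 1.91, sqrt( 6 ), sqrt( 7 ), pi, 26.13 , 69.93] 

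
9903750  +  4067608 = 13971358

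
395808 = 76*5208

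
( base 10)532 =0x214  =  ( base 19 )190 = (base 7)1360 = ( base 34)fm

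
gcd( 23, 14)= 1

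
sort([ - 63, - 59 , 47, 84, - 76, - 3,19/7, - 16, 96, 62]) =[ - 76, - 63, - 59, - 16, - 3, 19/7,  47 , 62, 84,96] 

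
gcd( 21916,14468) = 4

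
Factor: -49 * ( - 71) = 7^2*71^1= 3479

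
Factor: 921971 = 31^1*29741^1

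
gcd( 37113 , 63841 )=1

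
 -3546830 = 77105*(-46 ) 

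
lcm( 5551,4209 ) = 383019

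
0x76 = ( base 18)6a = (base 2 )1110110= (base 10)118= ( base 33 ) 3J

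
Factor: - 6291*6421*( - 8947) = 3^3 * 23^1*233^1*389^1*6421^1  =  361409689917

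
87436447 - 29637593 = 57798854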